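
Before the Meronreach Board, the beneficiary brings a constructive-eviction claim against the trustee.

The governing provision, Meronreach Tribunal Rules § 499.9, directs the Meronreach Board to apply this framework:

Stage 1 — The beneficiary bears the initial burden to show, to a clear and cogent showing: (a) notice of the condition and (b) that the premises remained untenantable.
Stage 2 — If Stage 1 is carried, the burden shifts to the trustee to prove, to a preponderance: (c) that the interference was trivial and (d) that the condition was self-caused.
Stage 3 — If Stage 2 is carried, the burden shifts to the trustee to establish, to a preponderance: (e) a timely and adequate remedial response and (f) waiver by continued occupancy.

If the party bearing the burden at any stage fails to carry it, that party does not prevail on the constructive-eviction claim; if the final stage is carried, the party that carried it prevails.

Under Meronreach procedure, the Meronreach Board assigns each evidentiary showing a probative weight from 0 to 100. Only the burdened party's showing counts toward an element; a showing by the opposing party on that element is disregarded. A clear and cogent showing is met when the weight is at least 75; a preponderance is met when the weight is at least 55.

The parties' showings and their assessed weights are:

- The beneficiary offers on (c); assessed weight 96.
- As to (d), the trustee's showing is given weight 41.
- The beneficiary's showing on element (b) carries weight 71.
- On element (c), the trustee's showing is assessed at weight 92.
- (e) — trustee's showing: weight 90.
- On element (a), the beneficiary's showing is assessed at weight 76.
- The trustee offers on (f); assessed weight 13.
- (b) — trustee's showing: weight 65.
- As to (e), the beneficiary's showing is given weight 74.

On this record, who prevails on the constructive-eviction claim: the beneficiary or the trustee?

trustee

At Stage 1 the beneficiary must meet a clear and cogent showing (weight is at least 75): on (a) the weight is 76, ≥ 75, so (a) meets the standard; on (b) the weight is 71 (the trustee's 65 is given no effect), which does not reach 75, so (b) does not meet the standard.
  Stage 1 not carried; the beneficiary fails its burden.
The analysis ends at Stage 1; the trustee prevails.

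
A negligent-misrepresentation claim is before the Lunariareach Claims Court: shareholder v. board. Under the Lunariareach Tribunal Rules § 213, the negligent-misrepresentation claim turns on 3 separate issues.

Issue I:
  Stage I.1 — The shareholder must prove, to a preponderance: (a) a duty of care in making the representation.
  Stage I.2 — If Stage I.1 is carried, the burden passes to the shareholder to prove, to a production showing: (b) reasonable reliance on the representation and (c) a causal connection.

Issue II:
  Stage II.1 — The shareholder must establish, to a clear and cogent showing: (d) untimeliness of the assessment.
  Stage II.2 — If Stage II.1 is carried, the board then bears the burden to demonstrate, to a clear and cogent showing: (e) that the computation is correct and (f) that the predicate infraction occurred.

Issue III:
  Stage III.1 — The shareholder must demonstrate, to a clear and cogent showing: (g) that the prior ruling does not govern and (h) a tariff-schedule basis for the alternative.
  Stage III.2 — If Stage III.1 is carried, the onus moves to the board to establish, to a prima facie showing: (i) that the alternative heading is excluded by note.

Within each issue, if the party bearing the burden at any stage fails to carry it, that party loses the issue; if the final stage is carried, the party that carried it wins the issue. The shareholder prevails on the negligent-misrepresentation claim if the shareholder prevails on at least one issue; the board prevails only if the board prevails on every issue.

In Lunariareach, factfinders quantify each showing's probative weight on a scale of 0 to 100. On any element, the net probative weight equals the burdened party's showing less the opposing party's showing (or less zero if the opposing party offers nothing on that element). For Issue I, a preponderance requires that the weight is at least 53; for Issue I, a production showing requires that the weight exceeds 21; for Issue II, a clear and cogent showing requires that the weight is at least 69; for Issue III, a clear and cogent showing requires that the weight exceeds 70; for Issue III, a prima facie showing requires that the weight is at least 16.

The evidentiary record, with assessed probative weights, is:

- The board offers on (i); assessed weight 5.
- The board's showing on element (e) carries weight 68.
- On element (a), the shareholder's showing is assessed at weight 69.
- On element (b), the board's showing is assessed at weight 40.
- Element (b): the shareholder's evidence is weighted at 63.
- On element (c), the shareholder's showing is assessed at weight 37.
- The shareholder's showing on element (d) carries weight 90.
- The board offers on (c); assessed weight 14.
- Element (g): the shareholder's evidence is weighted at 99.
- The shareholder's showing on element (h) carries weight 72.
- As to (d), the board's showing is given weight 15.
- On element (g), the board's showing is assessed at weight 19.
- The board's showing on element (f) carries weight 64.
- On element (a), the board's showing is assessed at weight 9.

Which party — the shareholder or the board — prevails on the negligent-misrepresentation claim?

— Issue I —
At Stage I.1 the shareholder must meet a preponderance (weight is at least 53): on (a) the weight is 69 less the opposing 9 gives net 60, ≥ 53, so (a) meets the standard.
  Stage I.1 carried; the burden remains with the shareholder.
At Stage I.2 the shareholder must meet a production showing (weight exceeds 21): on (b) the weight is 63 less the opposing 40 gives net 23, which does exceed 21, so (b) meets the standard; on (c) the weight is 37 less the opposing 14 gives net 23, > 21, so (c) meets the standard.
  The shareholder carries the last stage.
All stages carried — the shareholder prevails on this issue.
— Issue II —
Stage II.1 (shareholder, a clear and cogent showing, weight is at least 69): (d) net 90−15=75 ≥ 69 — meets.
  Stage II.1 carried; the burden shifts to the board.
Stage II.2 (board, a clear and cogent showing, weight is at least 69): (e) 68 < 69 — fails; (f) 64 < 69 — fails.
  Stage II.2 not carried; the board fails its burden.
The analysis ends at Stage II.2; the shareholder prevails on this issue.
— Issue III —
Stage III.1 (shareholder, a clear and cogent showing, weight exceeds 70): (g) net 99−19=80 > 70 — meets; (h) 72 > 70 — meets.
  The shareholder carries Stage III.1; the board now bears the burden.
Stage III.2 (board, a prima facie showing, weight is at least 16): (i) 5 < 16 — fails.
  The board does not carry Stage III.2.
The analysis ends at Stage III.2; the shareholder prevails on this issue.
Per-issue: Issue I → shareholder; Issue II → shareholder; Issue III → shareholder. The shareholder must prevail on at least one issue; overall, the shareholder prevails.

shareholder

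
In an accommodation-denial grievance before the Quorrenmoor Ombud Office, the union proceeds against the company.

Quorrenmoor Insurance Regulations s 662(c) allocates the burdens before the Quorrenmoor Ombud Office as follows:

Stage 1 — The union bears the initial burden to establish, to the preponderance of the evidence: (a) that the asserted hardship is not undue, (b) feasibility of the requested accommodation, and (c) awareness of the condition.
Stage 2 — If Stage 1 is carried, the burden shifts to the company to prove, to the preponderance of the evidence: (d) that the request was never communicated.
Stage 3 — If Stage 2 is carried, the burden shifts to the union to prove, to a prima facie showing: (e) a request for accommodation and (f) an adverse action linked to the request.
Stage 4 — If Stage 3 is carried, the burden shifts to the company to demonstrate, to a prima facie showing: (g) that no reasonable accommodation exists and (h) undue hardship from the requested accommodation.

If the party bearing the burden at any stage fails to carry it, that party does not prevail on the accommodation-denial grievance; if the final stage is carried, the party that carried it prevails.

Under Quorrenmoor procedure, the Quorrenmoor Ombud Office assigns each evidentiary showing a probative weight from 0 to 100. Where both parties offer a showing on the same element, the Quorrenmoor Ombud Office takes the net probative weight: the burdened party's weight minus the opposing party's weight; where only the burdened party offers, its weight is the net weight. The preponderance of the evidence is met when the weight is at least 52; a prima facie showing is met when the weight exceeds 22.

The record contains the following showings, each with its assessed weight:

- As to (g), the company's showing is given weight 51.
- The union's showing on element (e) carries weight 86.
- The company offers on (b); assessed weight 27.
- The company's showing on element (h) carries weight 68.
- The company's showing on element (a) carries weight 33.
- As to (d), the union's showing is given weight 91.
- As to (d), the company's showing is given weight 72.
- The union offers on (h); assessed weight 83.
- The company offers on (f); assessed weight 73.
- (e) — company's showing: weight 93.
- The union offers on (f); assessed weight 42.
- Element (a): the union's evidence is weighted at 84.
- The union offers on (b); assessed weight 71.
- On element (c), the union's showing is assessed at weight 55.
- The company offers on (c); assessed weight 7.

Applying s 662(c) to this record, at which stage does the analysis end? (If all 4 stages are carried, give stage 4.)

Stage 1 — burden on union; standard: the preponderance of the evidence (weight is at least 52).
    (a): 84 − 33 = 51 < 52 [not met]
    (b): 71 − 27 = 44 < 52 [not met]
    (c): 55 − 7 = 48 < 52 [not met]
  Not every element is met, so the union fails to carry Stage 1.
So the company prevails.

stage 1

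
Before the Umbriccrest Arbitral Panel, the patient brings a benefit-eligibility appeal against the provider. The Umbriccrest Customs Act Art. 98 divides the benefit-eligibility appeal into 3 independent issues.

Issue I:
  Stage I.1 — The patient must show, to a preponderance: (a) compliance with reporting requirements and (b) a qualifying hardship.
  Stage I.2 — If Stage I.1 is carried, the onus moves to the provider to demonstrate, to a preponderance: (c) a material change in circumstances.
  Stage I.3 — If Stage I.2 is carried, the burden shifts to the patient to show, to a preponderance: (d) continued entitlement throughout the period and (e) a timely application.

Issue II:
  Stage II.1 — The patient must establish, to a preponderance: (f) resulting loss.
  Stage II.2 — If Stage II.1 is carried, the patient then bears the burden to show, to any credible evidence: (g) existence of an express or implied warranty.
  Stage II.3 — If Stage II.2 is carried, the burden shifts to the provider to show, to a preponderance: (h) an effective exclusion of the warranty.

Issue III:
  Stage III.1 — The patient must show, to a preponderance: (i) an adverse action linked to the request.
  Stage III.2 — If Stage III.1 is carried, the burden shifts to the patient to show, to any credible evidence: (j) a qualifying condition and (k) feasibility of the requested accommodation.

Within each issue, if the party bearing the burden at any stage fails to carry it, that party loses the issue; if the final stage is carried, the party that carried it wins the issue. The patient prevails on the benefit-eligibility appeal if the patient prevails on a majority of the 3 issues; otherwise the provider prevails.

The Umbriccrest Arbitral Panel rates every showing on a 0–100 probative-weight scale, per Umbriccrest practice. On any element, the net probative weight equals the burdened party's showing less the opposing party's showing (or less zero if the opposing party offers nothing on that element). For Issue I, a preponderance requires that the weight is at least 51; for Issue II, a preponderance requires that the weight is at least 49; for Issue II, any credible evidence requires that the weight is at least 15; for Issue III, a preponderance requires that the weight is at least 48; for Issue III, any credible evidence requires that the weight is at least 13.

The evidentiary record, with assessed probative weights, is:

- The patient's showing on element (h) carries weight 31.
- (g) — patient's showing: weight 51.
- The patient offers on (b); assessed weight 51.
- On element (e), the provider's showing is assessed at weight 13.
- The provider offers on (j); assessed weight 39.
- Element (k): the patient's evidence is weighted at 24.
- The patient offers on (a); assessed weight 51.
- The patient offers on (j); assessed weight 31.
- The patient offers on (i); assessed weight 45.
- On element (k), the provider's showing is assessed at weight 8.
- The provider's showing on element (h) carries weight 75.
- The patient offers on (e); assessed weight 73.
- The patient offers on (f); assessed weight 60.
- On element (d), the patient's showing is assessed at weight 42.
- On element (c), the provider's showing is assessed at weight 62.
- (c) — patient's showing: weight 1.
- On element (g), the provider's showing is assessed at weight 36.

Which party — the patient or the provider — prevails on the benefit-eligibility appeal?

provider

— Issue I —
At Stage I.1 the patient must meet a preponderance (weight is at least 51): on (a) the weight is 51, ≥ 51, so (a) meets the standard; on (b) the weight is 51, which does reach 51, so (b) meets the standard.
  Stage I.1 is satisfied; the onus moves to the provider.
At Stage I.2 the provider must meet a preponderance (weight is at least 51): on (c) the weight is 62 less the opposing 1 gives net 61, ≥ 51, so (c) meets the standard.
  The provider carries Stage I.2; the patient now bears the burden.
At Stage I.3 the patient must meet a preponderance (weight is at least 51): on (d) the weight is 42, which does not reach 51, so (d) does not meet the standard; on (e) the weight is 73 less the opposing 13 gives net 60, which does reach 51, so (e) meets the standard.
  The patient does not carry Stage I.3.
The provider prevails on this issue.
— Issue II —
Stage II.1 — burden on patient; standard: a preponderance (weight is at least 49).
    (f): 60 ≥ 49 [met]
  Stage II.1 is satisfied; the patient continues to bear the burden.
Stage II.2 — burden on patient; standard: any credible evidence (weight is at least 15).
    (g): 51 − 36 = 15 ≥ 15 [met]
  All elements met. The burden passes to the provider.
Stage II.3 — burden on provider; standard: a preponderance (weight is at least 49).
    (h): 75 − 31 = 44 < 49 [not met]
  Not every element is met, so the provider fails to carry Stage II.3.
The analysis ends at Stage II.3; the patient prevails on this issue.
— Issue III —
Stage III.1 — burden on patient; standard: a preponderance (weight is at least 48).
    (i): 45 < 48 [not met]
  Stage III.1 not carried; the patient fails its burden.
The analysis ends at Stage III.1; the provider prevails on this issue.
Per-issue: Issue I → provider; Issue II → patient; Issue III → provider. The patient must prevail on a majority of issues; overall, the provider prevails.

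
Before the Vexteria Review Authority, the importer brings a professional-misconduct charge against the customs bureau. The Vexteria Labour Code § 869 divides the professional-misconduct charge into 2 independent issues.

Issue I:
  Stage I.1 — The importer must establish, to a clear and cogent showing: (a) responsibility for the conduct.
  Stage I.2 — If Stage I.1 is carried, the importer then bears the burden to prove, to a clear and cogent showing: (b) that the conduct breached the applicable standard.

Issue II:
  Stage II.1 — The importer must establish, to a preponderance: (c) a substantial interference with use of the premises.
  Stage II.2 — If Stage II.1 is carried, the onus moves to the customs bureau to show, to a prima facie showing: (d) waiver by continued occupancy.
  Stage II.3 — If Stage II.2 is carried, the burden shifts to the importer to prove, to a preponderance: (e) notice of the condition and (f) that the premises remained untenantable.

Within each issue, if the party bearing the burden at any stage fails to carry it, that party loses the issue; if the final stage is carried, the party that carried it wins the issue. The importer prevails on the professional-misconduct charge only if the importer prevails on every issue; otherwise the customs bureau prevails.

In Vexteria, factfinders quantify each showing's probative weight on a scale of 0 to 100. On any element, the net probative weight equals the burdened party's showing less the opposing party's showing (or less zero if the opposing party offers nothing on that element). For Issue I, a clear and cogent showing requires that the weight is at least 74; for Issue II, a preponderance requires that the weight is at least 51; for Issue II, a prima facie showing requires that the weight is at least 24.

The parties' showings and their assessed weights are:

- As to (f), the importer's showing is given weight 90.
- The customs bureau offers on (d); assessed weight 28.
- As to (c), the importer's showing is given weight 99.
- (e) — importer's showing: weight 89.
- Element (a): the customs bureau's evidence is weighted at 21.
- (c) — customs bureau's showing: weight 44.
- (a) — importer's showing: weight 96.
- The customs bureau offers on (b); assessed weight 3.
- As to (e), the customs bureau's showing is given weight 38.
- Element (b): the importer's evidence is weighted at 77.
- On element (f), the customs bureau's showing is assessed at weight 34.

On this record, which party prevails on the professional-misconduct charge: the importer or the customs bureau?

— Issue I —
Stage I.1 — burden on importer; standard: a clear and cogent showing (weight is at least 74).
    (a): 96 − 21 = 75 ≥ 74 [met]
  Stage I.1 carried; the burden remains with the importer.
Stage I.2 — burden on importer; standard: a clear and cogent showing (weight is at least 74).
    (b): 77 − 3 = 74 ≥ 74 [met]
  The importer carries the last stage.
With every stage satisfied, the importer prevails on this issue.
— Issue II —
Stage II.1 (importer, a preponderance, weight is at least 51): (c) net 99−44=55 ≥ 51 — meets.
  The importer carries Stage II.1; the customs bureau now bears the burden.
Stage II.2 (customs bureau, a prima facie showing, weight is at least 24): (d) 28 ≥ 24 — meets.
  All elements met. The burden passes to the importer.
Stage II.3 (importer, a preponderance, weight is at least 51): (e) net 89−38=51 ≥ 51 — meets; (f) net 90−34=56 ≥ 51 — meets.
  The importer carries the last stage.
Every stage carried; the importer prevails on this issue.
Per-issue: Issue I → importer; Issue II → importer. The importer must prevail on every issue; overall, the importer prevails.

importer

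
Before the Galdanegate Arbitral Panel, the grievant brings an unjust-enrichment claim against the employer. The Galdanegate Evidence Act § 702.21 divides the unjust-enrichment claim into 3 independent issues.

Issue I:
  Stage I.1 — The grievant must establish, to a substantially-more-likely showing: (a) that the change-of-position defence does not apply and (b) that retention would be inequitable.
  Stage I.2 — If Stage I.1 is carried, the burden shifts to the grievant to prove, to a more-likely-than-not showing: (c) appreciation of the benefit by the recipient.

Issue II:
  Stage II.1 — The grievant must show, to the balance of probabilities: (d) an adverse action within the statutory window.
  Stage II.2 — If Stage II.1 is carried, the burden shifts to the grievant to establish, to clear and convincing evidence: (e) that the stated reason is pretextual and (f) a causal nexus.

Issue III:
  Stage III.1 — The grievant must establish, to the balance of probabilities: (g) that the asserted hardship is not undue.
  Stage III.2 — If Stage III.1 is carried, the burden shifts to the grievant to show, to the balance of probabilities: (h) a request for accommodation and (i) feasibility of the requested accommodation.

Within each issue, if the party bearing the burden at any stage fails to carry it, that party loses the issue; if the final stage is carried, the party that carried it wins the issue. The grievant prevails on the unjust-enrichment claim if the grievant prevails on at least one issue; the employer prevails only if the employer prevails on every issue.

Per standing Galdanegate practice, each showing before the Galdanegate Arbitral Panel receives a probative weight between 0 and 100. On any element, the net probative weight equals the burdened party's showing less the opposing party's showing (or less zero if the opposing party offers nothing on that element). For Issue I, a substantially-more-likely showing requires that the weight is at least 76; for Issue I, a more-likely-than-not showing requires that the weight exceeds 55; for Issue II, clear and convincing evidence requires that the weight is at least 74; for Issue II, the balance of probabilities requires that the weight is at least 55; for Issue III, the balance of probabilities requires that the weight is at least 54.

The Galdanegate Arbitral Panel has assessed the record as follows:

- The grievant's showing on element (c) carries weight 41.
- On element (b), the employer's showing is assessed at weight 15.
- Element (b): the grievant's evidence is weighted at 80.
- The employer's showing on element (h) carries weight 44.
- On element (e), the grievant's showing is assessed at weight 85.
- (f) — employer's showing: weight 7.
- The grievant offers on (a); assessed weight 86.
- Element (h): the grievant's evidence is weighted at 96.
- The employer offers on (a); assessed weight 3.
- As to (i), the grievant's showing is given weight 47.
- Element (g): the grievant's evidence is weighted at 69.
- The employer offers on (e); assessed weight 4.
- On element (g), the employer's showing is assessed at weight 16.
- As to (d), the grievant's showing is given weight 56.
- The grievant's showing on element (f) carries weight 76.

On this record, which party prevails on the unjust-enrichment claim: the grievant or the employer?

— Issue I —
Stage I.1 — burden on grievant; standard: a substantially-more-likely showing (weight is at least 76).
    (a): 86 − 3 = 83 ≥ 76 [met]
    (b): 80 − 15 = 65 < 76 [not met]
  Not every element is met, so the grievant fails to carry Stage I.1.
So the employer prevails on this issue.
— Issue II —
At Stage II.1 the grievant must meet the balance of probabilities (weight is at least 55): on (d) the weight is 56, ≥ 55, so (d) meets the standard.
  Stage II.1 is satisfied; the grievant continues to bear the burden.
At Stage II.2 the grievant must meet clear and convincing evidence (weight is at least 74): on (e) the weight is 85 less the opposing 4 gives net 81, which does reach 74, so (e) meets the standard; on (f) the weight is 76 less the opposing 7 gives net 69, < 74, so (f) does not meet the standard.
  The grievant does not carry Stage II.2.
So the employer prevails on this issue.
— Issue III —
Stage III.1 — burden on grievant; standard: the balance of probabilities (weight is at least 54).
    (g): 69 − 16 = 53 < 54 [not met]
  Stage III.1 not carried; the grievant fails its burden.
The employer prevails on this issue.
Per-issue: Issue I → employer; Issue II → employer; Issue III → employer. The grievant must prevail on at least one issue; overall, the employer prevails.

employer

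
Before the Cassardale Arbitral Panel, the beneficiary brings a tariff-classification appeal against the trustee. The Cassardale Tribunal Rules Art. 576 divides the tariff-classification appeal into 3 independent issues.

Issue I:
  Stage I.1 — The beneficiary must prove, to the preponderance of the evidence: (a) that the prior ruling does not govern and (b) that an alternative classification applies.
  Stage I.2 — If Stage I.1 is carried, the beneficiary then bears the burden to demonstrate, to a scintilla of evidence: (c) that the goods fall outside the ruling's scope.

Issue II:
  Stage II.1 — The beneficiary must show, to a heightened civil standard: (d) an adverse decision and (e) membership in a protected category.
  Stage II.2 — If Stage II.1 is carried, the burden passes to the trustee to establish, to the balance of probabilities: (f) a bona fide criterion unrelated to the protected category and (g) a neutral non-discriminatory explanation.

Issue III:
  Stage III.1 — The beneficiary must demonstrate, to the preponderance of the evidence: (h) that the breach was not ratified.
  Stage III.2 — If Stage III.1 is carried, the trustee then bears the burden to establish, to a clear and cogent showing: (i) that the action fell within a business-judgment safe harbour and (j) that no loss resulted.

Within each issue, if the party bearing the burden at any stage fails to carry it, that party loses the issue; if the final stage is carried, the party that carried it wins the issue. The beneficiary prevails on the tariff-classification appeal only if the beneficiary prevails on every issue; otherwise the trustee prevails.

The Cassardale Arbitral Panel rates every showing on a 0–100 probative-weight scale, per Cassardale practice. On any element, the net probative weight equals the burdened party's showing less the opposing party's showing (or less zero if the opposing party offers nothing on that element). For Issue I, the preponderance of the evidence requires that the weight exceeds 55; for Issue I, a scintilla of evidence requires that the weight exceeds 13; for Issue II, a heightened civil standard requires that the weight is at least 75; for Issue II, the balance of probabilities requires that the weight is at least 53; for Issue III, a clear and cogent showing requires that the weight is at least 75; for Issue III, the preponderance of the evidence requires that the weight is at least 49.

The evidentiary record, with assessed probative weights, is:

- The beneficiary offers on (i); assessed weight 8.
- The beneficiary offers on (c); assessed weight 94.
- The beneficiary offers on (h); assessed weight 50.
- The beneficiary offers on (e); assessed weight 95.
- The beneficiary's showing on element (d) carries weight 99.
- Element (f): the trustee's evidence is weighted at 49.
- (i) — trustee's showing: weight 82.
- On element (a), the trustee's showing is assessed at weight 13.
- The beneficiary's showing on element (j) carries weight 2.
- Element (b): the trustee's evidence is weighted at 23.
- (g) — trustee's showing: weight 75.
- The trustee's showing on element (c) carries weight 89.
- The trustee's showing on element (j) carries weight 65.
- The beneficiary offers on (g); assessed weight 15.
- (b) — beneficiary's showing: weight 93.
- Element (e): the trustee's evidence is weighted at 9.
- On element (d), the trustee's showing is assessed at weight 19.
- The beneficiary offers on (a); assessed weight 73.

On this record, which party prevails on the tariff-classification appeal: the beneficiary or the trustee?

— Issue I —
At Stage I.1 the beneficiary must meet the preponderance of the evidence (weight exceeds 55): on (a) the weight is 73 less the opposing 13 gives net 60, > 55, so (a) meets the standard; on (b) the weight is 93 less the opposing 23 gives net 70, > 55, so (b) meets the standard.
  Stage I.1 is satisfied; the beneficiary continues to bear the burden.
At Stage I.2 the beneficiary must meet a scintilla of evidence (weight exceeds 13): on (c) the weight is 94 less the opposing 89 gives net 5, ≤ 13, so (c) does not meet the standard.
  Stage I.2 not carried; the beneficiary fails its burden.
The analysis ends at Stage I.2; the trustee prevails on this issue.
— Issue II —
Stage II.1 (beneficiary, a heightened civil standard, weight is at least 75): (d) net 99−19=80 ≥ 75 — meets; (e) net 95−9=86 ≥ 75 — meets.
  Stage II.1 carried; the burden shifts to the trustee.
Stage II.2 (trustee, the balance of probabilities, weight is at least 53): (f) 49 < 53 — fails; (g) net 75−15=60 ≥ 53 — meets.
  Not every element is met, so the trustee fails to carry Stage II.2.
So the beneficiary prevails on this issue.
— Issue III —
At Stage III.1 the beneficiary must meet the preponderance of the evidence (weight is at least 49): on (h) the weight is 50, ≥ 49, so (h) meets the standard.
  The beneficiary carries Stage III.1; the trustee now bears the burden.
At Stage III.2 the trustee must meet a clear and cogent showing (weight is at least 75): on (i) the weight is 82 less the opposing 8 gives net 74, which does not reach 75, so (i) does not meet the standard; on (j) the weight is 65 less the opposing 2 gives net 63, < 75, so (j) does not meet the standard.
  Stage III.2 not carried; the trustee fails its burden.
So the beneficiary prevails on this issue.
Per-issue: Issue I → trustee; Issue II → beneficiary; Issue III → beneficiary. The beneficiary must prevail on every issue; overall, the trustee prevails.

trustee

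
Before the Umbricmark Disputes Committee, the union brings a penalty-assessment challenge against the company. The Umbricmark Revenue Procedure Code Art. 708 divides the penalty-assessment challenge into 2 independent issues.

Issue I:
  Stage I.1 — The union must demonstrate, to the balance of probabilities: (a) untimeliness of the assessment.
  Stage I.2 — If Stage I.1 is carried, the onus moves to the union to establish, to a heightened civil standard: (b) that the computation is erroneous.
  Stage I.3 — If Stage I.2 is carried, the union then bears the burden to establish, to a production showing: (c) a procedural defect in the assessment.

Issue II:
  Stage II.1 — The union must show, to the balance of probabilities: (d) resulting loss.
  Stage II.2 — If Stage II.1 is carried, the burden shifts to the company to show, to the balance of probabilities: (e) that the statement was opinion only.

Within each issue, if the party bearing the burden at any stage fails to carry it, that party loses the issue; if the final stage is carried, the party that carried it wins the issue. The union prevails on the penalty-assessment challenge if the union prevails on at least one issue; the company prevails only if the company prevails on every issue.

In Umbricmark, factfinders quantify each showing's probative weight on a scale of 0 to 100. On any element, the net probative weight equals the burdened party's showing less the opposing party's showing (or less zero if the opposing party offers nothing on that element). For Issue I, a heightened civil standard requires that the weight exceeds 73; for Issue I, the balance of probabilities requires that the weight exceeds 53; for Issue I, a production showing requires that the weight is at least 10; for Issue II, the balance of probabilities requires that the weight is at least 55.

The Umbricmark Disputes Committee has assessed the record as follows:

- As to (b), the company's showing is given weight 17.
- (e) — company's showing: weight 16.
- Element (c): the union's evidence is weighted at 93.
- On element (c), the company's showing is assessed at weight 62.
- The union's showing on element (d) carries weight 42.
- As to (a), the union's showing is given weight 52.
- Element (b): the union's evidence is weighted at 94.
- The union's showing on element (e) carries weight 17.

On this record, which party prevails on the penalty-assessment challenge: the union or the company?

— Issue I —
At Stage I.1 the union must meet the balance of probabilities (weight exceeds 53): on (a) the weight is 52, which does not exceed 53, so (a) does not meet the standard.
  The union does not carry Stage I.1.
The analysis ends at Stage I.1; the company prevails on this issue.
— Issue II —
Stage II.1 — burden on union; standard: the balance of probabilities (weight is at least 55).
    (d): 42 < 55 [not met]
  Not every element is met, so the union fails to carry Stage II.1.
The analysis ends at Stage II.1; the company prevails on this issue.
Per-issue: Issue I → company; Issue II → company. The union must prevail on at least one issue; overall, the company prevails.

company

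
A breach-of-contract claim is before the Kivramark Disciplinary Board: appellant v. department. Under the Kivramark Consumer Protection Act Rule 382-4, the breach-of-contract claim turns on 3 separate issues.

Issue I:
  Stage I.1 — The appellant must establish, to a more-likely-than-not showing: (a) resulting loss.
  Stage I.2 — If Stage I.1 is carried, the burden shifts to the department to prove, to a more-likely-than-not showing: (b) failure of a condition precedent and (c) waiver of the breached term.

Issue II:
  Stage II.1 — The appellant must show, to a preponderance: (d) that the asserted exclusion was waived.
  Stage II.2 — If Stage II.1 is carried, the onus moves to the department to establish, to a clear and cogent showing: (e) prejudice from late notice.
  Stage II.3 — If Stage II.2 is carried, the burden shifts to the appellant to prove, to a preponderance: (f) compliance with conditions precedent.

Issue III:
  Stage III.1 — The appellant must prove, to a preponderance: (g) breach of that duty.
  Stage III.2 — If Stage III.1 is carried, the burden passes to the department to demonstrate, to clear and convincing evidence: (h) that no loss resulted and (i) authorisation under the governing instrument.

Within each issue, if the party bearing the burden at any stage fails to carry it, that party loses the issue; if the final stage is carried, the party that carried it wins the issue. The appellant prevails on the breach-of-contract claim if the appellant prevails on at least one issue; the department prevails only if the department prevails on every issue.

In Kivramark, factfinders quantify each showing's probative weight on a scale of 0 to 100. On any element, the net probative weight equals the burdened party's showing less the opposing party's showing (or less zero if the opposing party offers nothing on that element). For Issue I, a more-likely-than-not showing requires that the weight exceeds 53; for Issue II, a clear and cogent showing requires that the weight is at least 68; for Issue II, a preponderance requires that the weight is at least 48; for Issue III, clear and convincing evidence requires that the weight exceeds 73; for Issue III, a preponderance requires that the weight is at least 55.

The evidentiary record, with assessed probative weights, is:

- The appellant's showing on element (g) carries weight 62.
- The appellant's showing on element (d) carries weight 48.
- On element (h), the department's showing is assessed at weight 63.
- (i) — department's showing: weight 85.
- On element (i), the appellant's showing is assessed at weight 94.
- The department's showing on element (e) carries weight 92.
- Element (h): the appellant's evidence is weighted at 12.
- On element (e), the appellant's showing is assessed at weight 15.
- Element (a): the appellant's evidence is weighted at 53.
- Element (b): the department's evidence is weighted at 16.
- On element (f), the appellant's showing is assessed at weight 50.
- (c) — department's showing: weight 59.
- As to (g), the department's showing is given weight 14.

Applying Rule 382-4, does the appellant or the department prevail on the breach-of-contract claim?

appellant

— Issue I —
Stage I.1 — burden on appellant; standard: a more-likely-than-not showing (weight exceeds 53).
    (a): 53 ≤ 53 [not met]
  Not every element is met, so the appellant fails to carry Stage I.1.
The department prevails on this issue.
— Issue II —
Stage II.1 — burden on appellant; standard: a preponderance (weight is at least 48).
    (d): 48 ≥ 48 [met]
  All elements met. The burden passes to the department.
Stage II.2 — burden on department; standard: a clear and cogent showing (weight is at least 68).
    (e): 92 − 15 = 77 ≥ 68 [met]
  All elements met. The burden passes to the appellant.
Stage II.3 — burden on appellant; standard: a preponderance (weight is at least 48).
    (f): 50 ≥ 48 [met]
  Stage II.3 carried; the final stage is satisfied.
With every stage satisfied, the appellant prevails on this issue.
— Issue III —
Stage III.1 — burden on appellant; standard: a preponderance (weight is at least 55).
    (g): 62 − 14 = 48 < 55 [not met]
  Stage III.1 not carried; the appellant fails its burden.
The analysis ends at Stage III.1; the department prevails on this issue.
Per-issue: Issue I → department; Issue II → appellant; Issue III → department. The appellant must prevail on at least one issue; overall, the appellant prevails.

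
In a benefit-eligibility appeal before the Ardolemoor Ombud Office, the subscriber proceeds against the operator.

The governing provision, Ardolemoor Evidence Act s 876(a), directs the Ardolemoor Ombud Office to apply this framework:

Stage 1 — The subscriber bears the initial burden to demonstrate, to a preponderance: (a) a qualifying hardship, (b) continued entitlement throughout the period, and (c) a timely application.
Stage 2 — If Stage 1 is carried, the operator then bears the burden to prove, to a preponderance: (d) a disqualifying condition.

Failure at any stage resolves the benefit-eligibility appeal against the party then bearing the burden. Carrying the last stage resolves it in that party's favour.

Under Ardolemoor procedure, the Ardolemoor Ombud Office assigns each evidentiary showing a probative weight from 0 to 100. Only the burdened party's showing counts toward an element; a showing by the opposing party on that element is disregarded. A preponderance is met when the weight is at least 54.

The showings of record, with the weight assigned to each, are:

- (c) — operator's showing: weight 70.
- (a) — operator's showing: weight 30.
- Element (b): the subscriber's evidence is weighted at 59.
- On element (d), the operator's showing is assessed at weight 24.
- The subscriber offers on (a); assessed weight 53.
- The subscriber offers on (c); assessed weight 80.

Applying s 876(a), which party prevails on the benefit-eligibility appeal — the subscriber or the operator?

At Stage 1 the subscriber must meet a preponderance (weight is at least 54): on (a) the weight is 53 (the operator's 30 is given no effect), < 54, so (a) does not meet the standard; on (b) the weight is 59, which does reach 54, so (b) meets the standard; on (c) the weight is 80 (the operator's 70 is given no effect), ≥ 54, so (c) meets the standard.
  Not every element is met, so the subscriber fails to carry Stage 1.
The operator prevails.

operator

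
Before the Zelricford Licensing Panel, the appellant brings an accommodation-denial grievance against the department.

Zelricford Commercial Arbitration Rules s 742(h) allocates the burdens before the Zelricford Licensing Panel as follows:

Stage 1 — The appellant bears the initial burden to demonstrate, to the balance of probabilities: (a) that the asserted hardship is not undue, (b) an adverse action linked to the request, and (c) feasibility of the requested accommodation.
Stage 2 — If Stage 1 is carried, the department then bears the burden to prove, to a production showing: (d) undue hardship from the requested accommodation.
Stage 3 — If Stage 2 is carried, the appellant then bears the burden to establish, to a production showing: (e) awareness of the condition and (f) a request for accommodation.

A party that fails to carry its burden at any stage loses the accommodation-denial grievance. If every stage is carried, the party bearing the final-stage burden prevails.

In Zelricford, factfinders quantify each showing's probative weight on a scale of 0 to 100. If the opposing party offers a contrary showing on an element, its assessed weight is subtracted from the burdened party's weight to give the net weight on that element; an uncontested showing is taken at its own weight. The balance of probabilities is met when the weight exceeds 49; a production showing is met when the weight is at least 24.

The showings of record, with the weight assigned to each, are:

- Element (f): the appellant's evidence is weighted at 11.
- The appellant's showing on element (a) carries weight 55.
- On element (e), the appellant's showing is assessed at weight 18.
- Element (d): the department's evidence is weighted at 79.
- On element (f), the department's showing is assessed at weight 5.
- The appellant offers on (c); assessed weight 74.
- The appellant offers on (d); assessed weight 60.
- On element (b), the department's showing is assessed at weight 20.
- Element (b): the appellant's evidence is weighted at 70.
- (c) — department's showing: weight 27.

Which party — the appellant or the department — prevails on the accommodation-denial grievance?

department

Stage 1 — burden on appellant; standard: the balance of probabilities (weight exceeds 49).
    (a): 55 > 49 [met]
    (b): 70 − 20 = 50 > 49 [met]
    (c): 74 − 27 = 47 ≤ 49 [not met]
  Not every element is met, so the appellant fails to carry Stage 1.
The analysis ends at Stage 1; the department prevails.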